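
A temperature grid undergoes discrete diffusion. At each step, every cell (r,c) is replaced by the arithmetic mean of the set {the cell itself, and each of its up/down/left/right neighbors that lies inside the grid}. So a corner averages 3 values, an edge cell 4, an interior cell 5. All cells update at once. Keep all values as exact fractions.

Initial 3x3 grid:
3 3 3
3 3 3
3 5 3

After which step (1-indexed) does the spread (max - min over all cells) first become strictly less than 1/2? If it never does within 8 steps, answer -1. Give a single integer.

Answer: 3

Derivation:
Step 1: max=11/3, min=3, spread=2/3
Step 2: max=427/120, min=3, spread=67/120
Step 3: max=3677/1080, min=307/100, spread=1807/5400
  -> spread < 1/2 first at step 3
Step 4: max=1453963/432000, min=8461/2700, spread=33401/144000
Step 5: max=12893933/3888000, min=853391/270000, spread=3025513/19440000
Step 6: max=5130526867/1555200000, min=45955949/14400000, spread=53531/497664
Step 7: max=305968925849/93312000000, min=12455116051/3888000000, spread=450953/5971968
Step 8: max=18305063560603/5598720000000, min=1500688610519/466560000000, spread=3799043/71663616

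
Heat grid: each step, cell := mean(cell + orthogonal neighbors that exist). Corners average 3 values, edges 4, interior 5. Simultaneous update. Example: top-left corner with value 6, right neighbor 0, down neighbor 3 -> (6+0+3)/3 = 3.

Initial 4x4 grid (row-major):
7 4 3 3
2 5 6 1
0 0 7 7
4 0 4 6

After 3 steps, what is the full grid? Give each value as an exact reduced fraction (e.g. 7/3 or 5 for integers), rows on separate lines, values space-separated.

Answer: 8279/2160 28577/7200 28241/7200 8249/2160
5963/1800 21581/6000 24011/6000 15073/3600
4409/1800 18491/6000 24457/6000 16493/3600
4529/2160 19991/7200 28711/7200 10243/2160

Derivation:
After step 1:
  13/3 19/4 4 7/3
  7/2 17/5 22/5 17/4
  3/2 12/5 24/5 21/4
  4/3 2 17/4 17/3
After step 2:
  151/36 989/240 929/240 127/36
  191/60 369/100 417/100 487/120
  131/60 141/50 211/50 599/120
  29/18 599/240 1003/240 91/18
After step 3:
  8279/2160 28577/7200 28241/7200 8249/2160
  5963/1800 21581/6000 24011/6000 15073/3600
  4409/1800 18491/6000 24457/6000 16493/3600
  4529/2160 19991/7200 28711/7200 10243/2160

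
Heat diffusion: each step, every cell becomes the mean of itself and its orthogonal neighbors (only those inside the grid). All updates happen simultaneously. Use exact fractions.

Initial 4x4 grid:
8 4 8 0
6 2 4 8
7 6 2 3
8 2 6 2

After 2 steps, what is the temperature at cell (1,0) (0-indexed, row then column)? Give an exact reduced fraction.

Step 1: cell (1,0) = 23/4
Step 2: cell (1,0) = 229/40
Full grid after step 2:
  23/4 199/40 589/120 157/36
  229/40 97/20 423/100 529/120
  659/120 493/100 391/100 461/120
  215/36 539/120 491/120 125/36

Answer: 229/40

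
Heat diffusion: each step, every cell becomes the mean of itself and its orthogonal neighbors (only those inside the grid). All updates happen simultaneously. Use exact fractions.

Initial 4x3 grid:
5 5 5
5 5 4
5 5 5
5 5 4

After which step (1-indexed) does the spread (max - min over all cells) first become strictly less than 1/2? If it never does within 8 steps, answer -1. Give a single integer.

Answer: 2

Derivation:
Step 1: max=5, min=9/2, spread=1/2
Step 2: max=5, min=167/36, spread=13/36
  -> spread < 1/2 first at step 2
Step 3: max=993/200, min=33943/7200, spread=361/1440
Step 4: max=26639/5400, min=616031/129600, spread=4661/25920
Step 5: max=10603379/2160000, min=31001137/6480000, spread=809/6480
Step 6: max=95164699/19440000, min=2238709601/466560000, spread=1809727/18662400
Step 7: max=711799427/145800000, min=134723552059/27993600000, spread=77677517/1119744000
Step 8: max=56860933549/11664000000, min=8096181605681/1679616000000, spread=734342603/13436928000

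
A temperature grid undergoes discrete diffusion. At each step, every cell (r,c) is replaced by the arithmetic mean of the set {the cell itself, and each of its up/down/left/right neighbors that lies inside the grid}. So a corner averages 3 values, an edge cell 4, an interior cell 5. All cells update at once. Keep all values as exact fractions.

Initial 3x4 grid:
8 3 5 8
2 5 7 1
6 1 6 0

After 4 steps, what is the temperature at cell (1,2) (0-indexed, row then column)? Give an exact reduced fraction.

Answer: 15943/3750

Derivation:
Step 1: cell (1,2) = 24/5
Step 2: cell (1,2) = 433/100
Step 3: cell (1,2) = 1093/250
Step 4: cell (1,2) = 15943/3750
Full grid after step 4:
  601483/129600 498889/108000 502499/108000 72691/16200
  3742067/864000 1591153/360000 15943/3750 301631/72000
  180761/43200 4534/1125 107281/27000 7777/2025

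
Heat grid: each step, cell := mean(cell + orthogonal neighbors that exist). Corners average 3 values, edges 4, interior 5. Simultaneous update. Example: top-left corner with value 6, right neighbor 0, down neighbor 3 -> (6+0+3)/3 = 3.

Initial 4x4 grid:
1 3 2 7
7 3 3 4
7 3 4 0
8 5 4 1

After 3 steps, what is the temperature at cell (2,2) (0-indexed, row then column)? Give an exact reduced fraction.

Answer: 20263/6000

Derivation:
Step 1: cell (2,2) = 14/5
Step 2: cell (2,2) = 323/100
Step 3: cell (2,2) = 20263/6000
Full grid after step 3:
  8203/2160 12467/3600 12619/3600 7607/2160
  30799/7200 23293/6000 20369/6000 23663/7200
  1471/288 25987/6000 20263/6000 20839/7200
  11749/2160 167/36 3113/900 5953/2160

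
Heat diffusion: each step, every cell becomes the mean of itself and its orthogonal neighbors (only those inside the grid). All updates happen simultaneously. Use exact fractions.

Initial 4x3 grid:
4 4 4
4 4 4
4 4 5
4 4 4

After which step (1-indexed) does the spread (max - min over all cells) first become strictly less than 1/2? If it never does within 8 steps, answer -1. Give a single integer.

Answer: 1

Derivation:
Step 1: max=13/3, min=4, spread=1/3
  -> spread < 1/2 first at step 1
Step 2: max=511/120, min=4, spread=31/120
Step 3: max=4531/1080, min=4, spread=211/1080
Step 4: max=448897/108000, min=7247/1800, spread=14077/108000
Step 5: max=4028407/972000, min=435683/108000, spread=5363/48600
Step 6: max=120380809/29160000, min=242869/60000, spread=93859/1166400
Step 7: max=7208674481/1749600000, min=394136467/97200000, spread=4568723/69984000
Step 8: max=431684435629/104976000000, min=11845618889/2916000000, spread=8387449/167961600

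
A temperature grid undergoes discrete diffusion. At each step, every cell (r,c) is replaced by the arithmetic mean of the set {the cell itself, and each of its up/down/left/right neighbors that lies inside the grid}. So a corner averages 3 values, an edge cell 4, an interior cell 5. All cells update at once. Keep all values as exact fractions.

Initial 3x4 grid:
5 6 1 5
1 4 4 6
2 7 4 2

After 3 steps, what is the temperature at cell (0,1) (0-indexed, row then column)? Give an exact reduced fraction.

Answer: 2341/600

Derivation:
Step 1: cell (0,1) = 4
Step 2: cell (0,1) = 41/10
Step 3: cell (0,1) = 2341/600
Full grid after step 3:
  229/60 2341/600 2441/600 2891/720
  13291/3600 11923/3000 8027/2000 6561/1600
  4057/1080 3499/900 411/100 2941/720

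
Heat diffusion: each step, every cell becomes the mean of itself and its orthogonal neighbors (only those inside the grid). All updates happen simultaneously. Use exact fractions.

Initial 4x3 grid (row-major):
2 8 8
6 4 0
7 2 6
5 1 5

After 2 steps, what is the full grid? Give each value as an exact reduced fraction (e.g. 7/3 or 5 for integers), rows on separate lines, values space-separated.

After step 1:
  16/3 11/2 16/3
  19/4 4 9/2
  5 4 13/4
  13/3 13/4 4
After step 2:
  187/36 121/24 46/9
  229/48 91/20 205/48
  217/48 39/10 63/16
  151/36 187/48 7/2

Answer: 187/36 121/24 46/9
229/48 91/20 205/48
217/48 39/10 63/16
151/36 187/48 7/2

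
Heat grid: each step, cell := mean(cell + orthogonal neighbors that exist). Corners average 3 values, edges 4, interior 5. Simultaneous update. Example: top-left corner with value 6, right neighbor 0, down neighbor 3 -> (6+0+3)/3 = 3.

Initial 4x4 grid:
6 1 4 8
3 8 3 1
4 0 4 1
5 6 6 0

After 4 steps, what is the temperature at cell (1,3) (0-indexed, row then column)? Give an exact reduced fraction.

Answer: 739349/216000

Derivation:
Step 1: cell (1,3) = 13/4
Step 2: cell (1,3) = 157/48
Step 3: cell (1,3) = 23423/7200
Step 4: cell (1,3) = 739349/216000
Full grid after step 4:
  66641/16200 847409/216000 838889/216000 117529/32400
  851939/216000 178271/45000 12763/3600 739349/216000
  295081/72000 37317/10000 155369/45000 658637/216000
  43357/10800 279901/72000 717167/216000 49463/16200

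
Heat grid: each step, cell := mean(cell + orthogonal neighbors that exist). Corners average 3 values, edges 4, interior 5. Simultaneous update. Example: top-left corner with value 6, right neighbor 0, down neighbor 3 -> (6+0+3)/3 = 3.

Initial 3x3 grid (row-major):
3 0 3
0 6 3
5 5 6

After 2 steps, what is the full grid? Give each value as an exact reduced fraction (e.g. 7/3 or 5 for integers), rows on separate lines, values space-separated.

Answer: 5/2 11/5 19/6
319/120 193/50 419/120
37/9 163/40 44/9

Derivation:
After step 1:
  1 3 2
  7/2 14/5 9/2
  10/3 11/2 14/3
After step 2:
  5/2 11/5 19/6
  319/120 193/50 419/120
  37/9 163/40 44/9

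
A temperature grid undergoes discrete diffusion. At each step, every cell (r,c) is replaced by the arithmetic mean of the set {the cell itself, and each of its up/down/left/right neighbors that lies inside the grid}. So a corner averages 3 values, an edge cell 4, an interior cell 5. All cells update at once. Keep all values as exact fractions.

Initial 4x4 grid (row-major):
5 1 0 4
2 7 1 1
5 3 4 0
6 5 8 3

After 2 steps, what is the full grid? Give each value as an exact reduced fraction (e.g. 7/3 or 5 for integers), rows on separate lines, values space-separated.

After step 1:
  8/3 13/4 3/2 5/3
  19/4 14/5 13/5 3/2
  4 24/5 16/5 2
  16/3 11/2 5 11/3
After step 2:
  32/9 613/240 541/240 14/9
  853/240 91/25 58/25 233/120
  1133/240 203/50 88/25 311/120
  89/18 619/120 521/120 32/9

Answer: 32/9 613/240 541/240 14/9
853/240 91/25 58/25 233/120
1133/240 203/50 88/25 311/120
89/18 619/120 521/120 32/9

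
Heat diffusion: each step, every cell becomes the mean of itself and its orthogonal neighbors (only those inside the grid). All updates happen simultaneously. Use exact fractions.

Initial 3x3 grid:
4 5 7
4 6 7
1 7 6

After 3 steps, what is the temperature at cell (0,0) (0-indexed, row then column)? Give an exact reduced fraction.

Answer: 10433/2160

Derivation:
Step 1: cell (0,0) = 13/3
Step 2: cell (0,0) = 163/36
Step 3: cell (0,0) = 10433/2160
Full grid after step 3:
  10433/2160 38593/7200 3227/540
  66811/14400 32357/6000 14281/2400
  1127/240 4721/900 6389/1080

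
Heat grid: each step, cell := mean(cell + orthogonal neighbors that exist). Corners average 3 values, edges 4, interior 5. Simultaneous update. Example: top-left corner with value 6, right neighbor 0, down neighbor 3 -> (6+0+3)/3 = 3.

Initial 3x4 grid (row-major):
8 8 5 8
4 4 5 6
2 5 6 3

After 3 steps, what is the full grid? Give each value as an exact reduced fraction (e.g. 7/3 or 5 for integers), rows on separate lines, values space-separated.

Answer: 12217/2160 41599/7200 42779/7200 12737/2160
36059/7200 31367/6000 32267/6000 39839/7200
4901/1080 16637/3600 989/200 1847/360

Derivation:
After step 1:
  20/3 25/4 13/2 19/3
  9/2 26/5 26/5 11/2
  11/3 17/4 19/4 5
After step 2:
  209/36 1477/240 1457/240 55/9
  601/120 127/25 543/100 661/120
  149/36 67/15 24/5 61/12
After step 3:
  12217/2160 41599/7200 42779/7200 12737/2160
  36059/7200 31367/6000 32267/6000 39839/7200
  4901/1080 16637/3600 989/200 1847/360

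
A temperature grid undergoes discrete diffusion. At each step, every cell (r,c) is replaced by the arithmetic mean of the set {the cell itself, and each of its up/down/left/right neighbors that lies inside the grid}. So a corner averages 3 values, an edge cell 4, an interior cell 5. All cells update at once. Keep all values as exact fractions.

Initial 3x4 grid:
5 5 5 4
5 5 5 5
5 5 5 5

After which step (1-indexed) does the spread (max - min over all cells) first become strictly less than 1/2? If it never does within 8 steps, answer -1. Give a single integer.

Step 1: max=5, min=14/3, spread=1/3
  -> spread < 1/2 first at step 1
Step 2: max=5, min=85/18, spread=5/18
Step 3: max=5, min=1039/216, spread=41/216
Step 4: max=5, min=125383/25920, spread=4217/25920
Step 5: max=35921/7200, min=7566851/1555200, spread=38417/311040
Step 6: max=717403/144000, min=455359789/93312000, spread=1903471/18662400
Step 7: max=21484241/4320000, min=27392610911/5598720000, spread=18038617/223948800
Step 8: max=1931073241/388800000, min=1646347817149/335923200000, spread=883978523/13436928000

Answer: 1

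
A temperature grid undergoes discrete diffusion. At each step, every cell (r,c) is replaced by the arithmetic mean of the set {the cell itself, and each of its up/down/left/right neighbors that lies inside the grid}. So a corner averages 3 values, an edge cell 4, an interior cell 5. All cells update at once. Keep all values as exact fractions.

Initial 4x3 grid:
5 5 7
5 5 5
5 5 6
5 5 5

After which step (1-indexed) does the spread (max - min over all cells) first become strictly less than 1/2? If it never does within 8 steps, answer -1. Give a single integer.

Answer: 3

Derivation:
Step 1: max=23/4, min=5, spread=3/4
Step 2: max=203/36, min=5, spread=23/36
Step 3: max=1177/216, min=1007/200, spread=559/1350
  -> spread < 1/2 first at step 3
Step 4: max=350527/64800, min=27361/5400, spread=4439/12960
Step 5: max=20792333/3888000, min=551443/108000, spread=188077/777600
Step 6: max=1241445727/233280000, min=12448237/2430000, spread=1856599/9331200
Step 7: max=74108696693/13996800000, min=3000429757/583200000, spread=83935301/559872000
Step 8: max=4433159654287/839808000000, min=60166869221/11664000000, spread=809160563/6718464000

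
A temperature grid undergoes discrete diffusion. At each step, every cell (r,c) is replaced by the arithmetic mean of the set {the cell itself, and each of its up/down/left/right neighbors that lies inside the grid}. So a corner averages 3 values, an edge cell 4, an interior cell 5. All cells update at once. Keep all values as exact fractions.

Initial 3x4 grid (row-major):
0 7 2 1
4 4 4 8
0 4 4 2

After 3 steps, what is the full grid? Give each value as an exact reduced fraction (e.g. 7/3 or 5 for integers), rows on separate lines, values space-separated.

Answer: 7171/2160 4997/1440 5417/1440 4127/1080
1099/360 4279/1200 1147/300 11291/2880
3323/1080 2401/720 1373/360 8629/2160

Derivation:
After step 1:
  11/3 13/4 7/2 11/3
  2 23/5 22/5 15/4
  8/3 3 7/2 14/3
After step 2:
  107/36 901/240 889/240 131/36
  97/30 69/20 79/20 989/240
  23/9 413/120 467/120 143/36
After step 3:
  7171/2160 4997/1440 5417/1440 4127/1080
  1099/360 4279/1200 1147/300 11291/2880
  3323/1080 2401/720 1373/360 8629/2160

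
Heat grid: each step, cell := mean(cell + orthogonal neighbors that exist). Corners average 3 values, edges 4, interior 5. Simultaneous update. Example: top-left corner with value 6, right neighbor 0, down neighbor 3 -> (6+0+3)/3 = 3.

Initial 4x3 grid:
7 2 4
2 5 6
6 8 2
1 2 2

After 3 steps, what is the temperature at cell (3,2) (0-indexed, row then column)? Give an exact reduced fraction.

Step 1: cell (3,2) = 2
Step 2: cell (3,2) = 13/4
Step 3: cell (3,2) = 103/30
Full grid after step 3:
  9331/2160 31357/7200 3067/720
  31627/7200 13043/3000 3403/800
  9799/2400 8037/2000 3133/800
  437/120 5681/1600 103/30

Answer: 103/30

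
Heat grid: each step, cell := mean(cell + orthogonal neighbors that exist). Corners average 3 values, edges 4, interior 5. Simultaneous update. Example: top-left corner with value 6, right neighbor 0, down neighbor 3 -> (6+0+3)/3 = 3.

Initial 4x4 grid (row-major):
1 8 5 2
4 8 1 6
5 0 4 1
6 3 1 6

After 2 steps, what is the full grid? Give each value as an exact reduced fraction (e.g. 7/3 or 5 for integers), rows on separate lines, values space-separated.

After step 1:
  13/3 11/2 4 13/3
  9/2 21/5 24/5 5/2
  15/4 4 7/5 17/4
  14/3 5/2 7/2 8/3
After step 2:
  43/9 541/120 559/120 65/18
  1007/240 23/5 169/50 953/240
  203/48 317/100 359/100 649/240
  131/36 11/3 151/60 125/36

Answer: 43/9 541/120 559/120 65/18
1007/240 23/5 169/50 953/240
203/48 317/100 359/100 649/240
131/36 11/3 151/60 125/36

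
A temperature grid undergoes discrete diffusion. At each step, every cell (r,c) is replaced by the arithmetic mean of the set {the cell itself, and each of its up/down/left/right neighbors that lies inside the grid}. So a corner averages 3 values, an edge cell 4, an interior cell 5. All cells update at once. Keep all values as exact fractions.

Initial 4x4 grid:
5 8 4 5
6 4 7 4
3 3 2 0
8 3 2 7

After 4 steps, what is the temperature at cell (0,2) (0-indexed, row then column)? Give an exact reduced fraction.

Step 1: cell (0,2) = 6
Step 2: cell (0,2) = 1187/240
Step 3: cell (0,2) = 36071/7200
Step 4: cell (0,2) = 1024589/216000
Full grid after step 4:
  335633/64800 1108133/216000 1024589/216000 147883/32400
  534859/108000 833231/180000 395119/90000 885029/216000
  477071/108000 18967/4500 75391/20000 10487/2880
  68701/16200 420791/108000 25837/7200 4877/1440

Answer: 1024589/216000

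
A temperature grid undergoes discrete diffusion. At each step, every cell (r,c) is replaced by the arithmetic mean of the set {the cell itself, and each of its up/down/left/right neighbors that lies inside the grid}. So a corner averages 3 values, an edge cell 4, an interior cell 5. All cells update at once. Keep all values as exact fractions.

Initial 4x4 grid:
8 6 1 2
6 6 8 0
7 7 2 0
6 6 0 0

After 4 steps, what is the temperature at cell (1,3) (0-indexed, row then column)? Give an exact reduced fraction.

Answer: 94849/36000

Derivation:
Step 1: cell (1,3) = 5/2
Step 2: cell (1,3) = 37/20
Step 3: cell (1,3) = 3019/1200
Step 4: cell (1,3) = 94849/36000
Full grid after step 4:
  379621/64800 280819/54000 23069/6000 32749/10800
  1287091/216000 913699/180000 37567/10000 94849/36000
  1230251/216000 219311/45000 196957/60000 83629/36000
  43897/8100 968861/216000 221863/72000 44843/21600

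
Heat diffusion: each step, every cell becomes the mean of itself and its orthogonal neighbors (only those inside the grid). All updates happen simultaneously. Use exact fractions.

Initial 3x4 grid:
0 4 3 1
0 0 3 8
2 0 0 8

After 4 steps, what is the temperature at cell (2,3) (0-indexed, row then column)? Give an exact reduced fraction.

Step 1: cell (2,3) = 16/3
Step 2: cell (2,3) = 157/36
Step 3: cell (2,3) = 8273/2160
Step 4: cell (2,3) = 228407/64800
Full grid after step 4:
  89837/64800 207667/108000 100879/36000 18761/5400
  59957/48000 13363/7500 509837/180000 768809/216000
  37931/32400 380209/216000 598649/216000 228407/64800

Answer: 228407/64800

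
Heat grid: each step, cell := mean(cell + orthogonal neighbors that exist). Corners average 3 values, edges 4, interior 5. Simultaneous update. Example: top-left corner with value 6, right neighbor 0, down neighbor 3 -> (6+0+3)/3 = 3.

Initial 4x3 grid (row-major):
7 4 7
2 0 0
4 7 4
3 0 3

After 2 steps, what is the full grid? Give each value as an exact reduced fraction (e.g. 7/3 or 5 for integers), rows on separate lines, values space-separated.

After step 1:
  13/3 9/2 11/3
  13/4 13/5 11/4
  4 3 7/2
  7/3 13/4 7/3
After step 2:
  145/36 151/40 131/36
  851/240 161/50 751/240
  151/48 327/100 139/48
  115/36 131/48 109/36

Answer: 145/36 151/40 131/36
851/240 161/50 751/240
151/48 327/100 139/48
115/36 131/48 109/36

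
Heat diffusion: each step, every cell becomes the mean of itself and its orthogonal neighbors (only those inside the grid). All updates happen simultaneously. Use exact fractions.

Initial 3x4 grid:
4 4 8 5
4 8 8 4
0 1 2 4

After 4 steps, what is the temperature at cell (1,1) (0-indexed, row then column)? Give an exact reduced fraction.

Answer: 32119/7200

Derivation:
Step 1: cell (1,1) = 5
Step 2: cell (1,1) = 19/4
Step 3: cell (1,1) = 1069/240
Step 4: cell (1,1) = 32119/7200
Full grid after step 4:
  1315/288 4739/960 9215/1728 27977/5184
  2191/540 32119/7200 7747/1600 11521/2304
  4721/1296 2101/540 1861/432 23443/5184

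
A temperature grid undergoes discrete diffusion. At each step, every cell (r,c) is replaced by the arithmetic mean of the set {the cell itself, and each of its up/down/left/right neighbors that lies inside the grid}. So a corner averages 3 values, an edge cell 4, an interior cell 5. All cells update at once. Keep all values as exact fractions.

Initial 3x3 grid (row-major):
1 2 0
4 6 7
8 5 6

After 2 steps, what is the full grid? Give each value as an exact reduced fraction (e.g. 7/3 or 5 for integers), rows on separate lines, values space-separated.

Answer: 28/9 743/240 10/3
351/80 114/25 371/80
50/9 1363/240 17/3

Derivation:
After step 1:
  7/3 9/4 3
  19/4 24/5 19/4
  17/3 25/4 6
After step 2:
  28/9 743/240 10/3
  351/80 114/25 371/80
  50/9 1363/240 17/3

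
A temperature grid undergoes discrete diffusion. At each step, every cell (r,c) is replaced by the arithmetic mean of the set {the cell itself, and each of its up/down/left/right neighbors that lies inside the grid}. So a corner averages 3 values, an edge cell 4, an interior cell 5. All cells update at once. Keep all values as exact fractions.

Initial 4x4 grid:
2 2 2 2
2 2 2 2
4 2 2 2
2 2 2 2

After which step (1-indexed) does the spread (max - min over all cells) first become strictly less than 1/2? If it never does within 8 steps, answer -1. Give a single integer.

Answer: 3

Derivation:
Step 1: max=8/3, min=2, spread=2/3
Step 2: max=151/60, min=2, spread=31/60
Step 3: max=1291/540, min=2, spread=211/540
  -> spread < 1/2 first at step 3
Step 4: max=124843/54000, min=2, spread=16843/54000
Step 5: max=1110643/486000, min=9079/4500, spread=130111/486000
Step 6: max=32802367/14580000, min=547159/270000, spread=3255781/14580000
Step 7: max=975153691/437400000, min=551107/270000, spread=82360351/437400000
Step 8: max=28995316891/13122000000, min=99706441/48600000, spread=2074577821/13122000000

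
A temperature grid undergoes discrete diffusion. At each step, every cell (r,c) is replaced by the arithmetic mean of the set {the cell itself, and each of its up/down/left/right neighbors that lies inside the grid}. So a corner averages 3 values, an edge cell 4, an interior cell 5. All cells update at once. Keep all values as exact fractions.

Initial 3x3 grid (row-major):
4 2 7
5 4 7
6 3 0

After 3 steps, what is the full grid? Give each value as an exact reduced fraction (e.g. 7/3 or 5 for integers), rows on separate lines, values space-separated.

Answer: 2323/540 20963/4800 9647/2160
61039/14400 8431/2000 30457/7200
2233/540 19163/4800 8567/2160

Derivation:
After step 1:
  11/3 17/4 16/3
  19/4 21/5 9/2
  14/3 13/4 10/3
After step 2:
  38/9 349/80 169/36
  1037/240 419/100 521/120
  38/9 309/80 133/36
After step 3:
  2323/540 20963/4800 9647/2160
  61039/14400 8431/2000 30457/7200
  2233/540 19163/4800 8567/2160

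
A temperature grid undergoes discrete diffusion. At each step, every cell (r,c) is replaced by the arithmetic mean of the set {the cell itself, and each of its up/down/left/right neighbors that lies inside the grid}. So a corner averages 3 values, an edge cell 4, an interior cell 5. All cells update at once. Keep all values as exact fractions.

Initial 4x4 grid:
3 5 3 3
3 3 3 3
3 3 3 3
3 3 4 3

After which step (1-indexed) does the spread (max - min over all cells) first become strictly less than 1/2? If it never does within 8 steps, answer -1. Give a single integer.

Step 1: max=11/3, min=3, spread=2/3
Step 2: max=211/60, min=3, spread=31/60
Step 3: max=1831/540, min=221/72, spread=347/1080
  -> spread < 1/2 first at step 3
Step 4: max=179329/54000, min=33691/10800, spread=5437/27000
Step 5: max=1600909/486000, min=1012717/324000, spread=163667/972000
Step 6: max=2378783/729000, min=20378497/6480000, spread=6896167/58320000
Step 7: max=1421550361/437400000, min=9194707291/2916000000, spread=846885347/8748000000
Step 8: max=21227843213/6561000000, min=82836795031/26244000000, spread=2074577821/26244000000

Answer: 3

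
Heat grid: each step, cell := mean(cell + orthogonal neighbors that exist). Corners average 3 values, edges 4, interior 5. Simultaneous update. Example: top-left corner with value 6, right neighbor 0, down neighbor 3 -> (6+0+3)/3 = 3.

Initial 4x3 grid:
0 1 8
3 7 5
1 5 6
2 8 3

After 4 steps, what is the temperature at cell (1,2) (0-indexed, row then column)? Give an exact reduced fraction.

Step 1: cell (1,2) = 13/2
Step 2: cell (1,2) = 1207/240
Step 3: cell (1,2) = 36421/7200
Step 4: cell (1,2) = 1005697/216000
Full grid after step 4:
  112153/32400 93353/24000 293131/64800
  379411/108000 252857/60000 1005697/216000
  421721/108000 389323/90000 1065817/216000
  260371/64800 1962169/432000 156923/32400

Answer: 1005697/216000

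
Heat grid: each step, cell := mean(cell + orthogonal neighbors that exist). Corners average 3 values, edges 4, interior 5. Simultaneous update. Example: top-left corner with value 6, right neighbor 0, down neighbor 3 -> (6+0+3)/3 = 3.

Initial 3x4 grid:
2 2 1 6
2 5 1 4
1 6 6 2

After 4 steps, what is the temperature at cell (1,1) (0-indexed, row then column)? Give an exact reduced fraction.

Step 1: cell (1,1) = 16/5
Step 2: cell (1,1) = 161/50
Step 3: cell (1,1) = 6111/2000
Step 4: cell (1,1) = 93811/30000
Full grid after step 4:
  58967/21600 34009/12000 334691/108000 415907/129600
  420203/144000 93811/30000 1183007/360000 2971123/864000
  34621/10800 240929/72000 256169/72000 51473/14400

Answer: 93811/30000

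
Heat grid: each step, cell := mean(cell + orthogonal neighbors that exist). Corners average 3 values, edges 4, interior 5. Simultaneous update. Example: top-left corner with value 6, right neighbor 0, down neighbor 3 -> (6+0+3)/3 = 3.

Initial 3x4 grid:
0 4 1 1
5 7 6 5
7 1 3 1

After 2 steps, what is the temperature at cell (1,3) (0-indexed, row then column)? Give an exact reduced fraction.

Step 1: cell (1,3) = 13/4
Step 2: cell (1,3) = 779/240
Full grid after step 2:
  43/12 17/5 191/60 103/36
  1001/240 17/4 18/5 779/240
  163/36 971/240 293/80 3

Answer: 779/240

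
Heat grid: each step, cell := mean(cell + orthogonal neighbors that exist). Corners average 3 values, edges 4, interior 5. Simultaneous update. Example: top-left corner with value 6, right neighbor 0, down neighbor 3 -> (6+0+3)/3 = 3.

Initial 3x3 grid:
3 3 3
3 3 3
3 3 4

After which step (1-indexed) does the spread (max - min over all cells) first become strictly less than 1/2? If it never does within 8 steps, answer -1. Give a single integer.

Step 1: max=10/3, min=3, spread=1/3
  -> spread < 1/2 first at step 1
Step 2: max=59/18, min=3, spread=5/18
Step 3: max=689/216, min=3, spread=41/216
Step 4: max=41011/12960, min=1091/360, spread=347/2592
Step 5: max=2439737/777600, min=10957/3600, spread=2921/31104
Step 6: max=145796539/46656000, min=1321483/432000, spread=24611/373248
Step 7: max=8716802033/2799360000, min=29816741/9720000, spread=207329/4478976
Step 8: max=521914752451/167961600000, min=1594001599/518400000, spread=1746635/53747712

Answer: 1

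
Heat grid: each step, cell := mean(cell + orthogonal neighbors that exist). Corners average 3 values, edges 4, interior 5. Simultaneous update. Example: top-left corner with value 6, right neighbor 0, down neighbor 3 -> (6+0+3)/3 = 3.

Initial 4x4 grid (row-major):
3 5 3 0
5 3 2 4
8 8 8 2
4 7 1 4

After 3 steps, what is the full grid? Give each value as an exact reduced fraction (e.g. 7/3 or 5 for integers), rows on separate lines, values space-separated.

Answer: 581/135 14167/3600 11299/3600 617/216
17947/3600 6683/1500 11629/3000 1373/450
20023/3600 1609/300 12673/3000 689/180
1591/270 19033/3600 3377/720 4081/1080

Derivation:
After step 1:
  13/3 7/2 5/2 7/3
  19/4 23/5 4 2
  25/4 34/5 21/5 9/2
  19/3 5 5 7/3
After step 2:
  151/36 56/15 37/12 41/18
  299/60 473/100 173/50 77/24
  181/30 537/100 49/10 391/120
  211/36 347/60 62/15 71/18
After step 3:
  581/135 14167/3600 11299/3600 617/216
  17947/3600 6683/1500 11629/3000 1373/450
  20023/3600 1609/300 12673/3000 689/180
  1591/270 19033/3600 3377/720 4081/1080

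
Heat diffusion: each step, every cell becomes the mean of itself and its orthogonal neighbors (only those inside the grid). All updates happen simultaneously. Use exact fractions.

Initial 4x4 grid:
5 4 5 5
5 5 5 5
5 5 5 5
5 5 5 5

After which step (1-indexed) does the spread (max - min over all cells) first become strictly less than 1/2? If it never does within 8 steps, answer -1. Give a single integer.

Step 1: max=5, min=14/3, spread=1/3
  -> spread < 1/2 first at step 1
Step 2: max=5, min=569/120, spread=31/120
Step 3: max=5, min=5189/1080, spread=211/1080
Step 4: max=5, min=523157/108000, spread=16843/108000
Step 5: max=44921/9000, min=4721357/972000, spread=130111/972000
Step 6: max=2692841/540000, min=142157633/29160000, spread=3255781/29160000
Step 7: max=2688893/540000, min=4273646309/874800000, spread=82360351/874800000
Step 8: max=483493559/97200000, min=128468683109/26244000000, spread=2074577821/26244000000

Answer: 1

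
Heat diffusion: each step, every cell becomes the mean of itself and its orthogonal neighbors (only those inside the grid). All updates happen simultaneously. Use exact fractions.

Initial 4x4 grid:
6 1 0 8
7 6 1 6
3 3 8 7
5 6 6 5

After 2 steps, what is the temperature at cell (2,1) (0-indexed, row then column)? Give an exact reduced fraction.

Answer: 233/50

Derivation:
Step 1: cell (2,1) = 26/5
Step 2: cell (2,1) = 233/50
Full grid after step 2:
  161/36 841/240 877/240 38/9
  137/30 87/20 104/25 313/60
  149/30 233/50 543/100 23/4
  85/18 1267/240 89/16 25/4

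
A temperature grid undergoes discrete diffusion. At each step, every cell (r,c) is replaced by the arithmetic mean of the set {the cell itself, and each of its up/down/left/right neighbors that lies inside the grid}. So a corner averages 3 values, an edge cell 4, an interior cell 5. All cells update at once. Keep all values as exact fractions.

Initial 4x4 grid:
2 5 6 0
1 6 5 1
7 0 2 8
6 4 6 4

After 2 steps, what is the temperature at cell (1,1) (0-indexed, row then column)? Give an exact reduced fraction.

Step 1: cell (1,1) = 17/5
Step 2: cell (1,1) = 399/100
Full grid after step 2:
  137/36 889/240 181/48 59/18
  407/120 399/100 191/50 163/48
  509/120 189/50 79/20 349/80
  79/18 131/30 91/20 55/12

Answer: 399/100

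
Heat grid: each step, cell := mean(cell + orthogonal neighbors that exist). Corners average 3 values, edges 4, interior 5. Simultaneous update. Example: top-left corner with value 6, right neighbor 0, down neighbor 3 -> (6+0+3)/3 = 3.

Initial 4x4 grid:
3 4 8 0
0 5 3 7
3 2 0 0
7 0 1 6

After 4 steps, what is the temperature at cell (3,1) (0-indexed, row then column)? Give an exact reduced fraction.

Step 1: cell (3,1) = 5/2
Step 2: cell (3,1) = 115/48
Step 3: cell (3,1) = 3451/1440
Step 4: cell (3,1) = 546917/216000
Full grid after step 4:
  107647/32400 146551/43200 268961/72000 1463/400
  128707/43200 57347/18000 94733/30000 243821/72000
  602087/216000 59263/22500 61717/22500 575999/216000
  8407/3240 546917/216000 507029/216000 39767/16200

Answer: 546917/216000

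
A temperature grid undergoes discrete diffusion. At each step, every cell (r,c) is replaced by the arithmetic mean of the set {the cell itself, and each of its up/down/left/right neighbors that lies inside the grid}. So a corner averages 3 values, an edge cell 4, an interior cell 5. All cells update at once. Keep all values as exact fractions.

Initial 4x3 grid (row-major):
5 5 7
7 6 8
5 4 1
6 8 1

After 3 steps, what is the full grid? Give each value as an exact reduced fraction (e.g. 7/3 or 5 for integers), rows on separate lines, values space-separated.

Answer: 629/108 83791/14400 2507/432
40693/7200 8291/1500 19109/3600
39173/7200 3773/750 1039/225
2867/540 68771/14400 9323/2160

Derivation:
After step 1:
  17/3 23/4 20/3
  23/4 6 11/2
  11/2 24/5 7/2
  19/3 19/4 10/3
After step 2:
  103/18 289/48 215/36
  275/48 139/25 65/12
  1343/240 491/100 257/60
  199/36 1153/240 139/36
After step 3:
  629/108 83791/14400 2507/432
  40693/7200 8291/1500 19109/3600
  39173/7200 3773/750 1039/225
  2867/540 68771/14400 9323/2160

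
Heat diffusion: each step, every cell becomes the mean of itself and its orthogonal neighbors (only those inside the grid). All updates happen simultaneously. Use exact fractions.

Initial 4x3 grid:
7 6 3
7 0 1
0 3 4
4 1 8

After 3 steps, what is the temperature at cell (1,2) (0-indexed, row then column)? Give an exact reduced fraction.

Step 1: cell (1,2) = 2
Step 2: cell (1,2) = 191/60
Step 3: cell (1,2) = 137/45
Full grid after step 3:
  2401/540 181/48 479/135
  1301/360 18/5 137/45
  1187/360 293/100 611/180
  767/270 401/120 1799/540

Answer: 137/45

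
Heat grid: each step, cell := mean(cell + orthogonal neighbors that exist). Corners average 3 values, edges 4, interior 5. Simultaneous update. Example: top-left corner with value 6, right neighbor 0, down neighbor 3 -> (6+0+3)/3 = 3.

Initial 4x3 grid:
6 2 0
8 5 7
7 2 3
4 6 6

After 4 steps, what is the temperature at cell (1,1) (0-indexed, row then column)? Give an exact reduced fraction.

Step 1: cell (1,1) = 24/5
Step 2: cell (1,1) = 229/50
Step 3: cell (1,1) = 27467/6000
Step 4: cell (1,1) = 1650493/360000
Full grid after step 4:
  616453/129600 3783407/864000 58417/14400
  1069163/216000 1650493/360000 305221/72000
  1101343/216000 862909/180000 325781/72000
  41243/8100 2116601/432000 5611/1200

Answer: 1650493/360000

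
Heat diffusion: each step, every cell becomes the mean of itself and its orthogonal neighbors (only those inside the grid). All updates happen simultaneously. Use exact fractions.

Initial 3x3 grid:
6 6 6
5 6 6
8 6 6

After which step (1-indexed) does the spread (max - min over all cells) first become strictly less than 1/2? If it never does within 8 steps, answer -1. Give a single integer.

Step 1: max=13/2, min=17/3, spread=5/6
Step 2: max=229/36, min=88/15, spread=89/180
  -> spread < 1/2 first at step 2
Step 3: max=44633/7200, min=1069/180, spread=1873/7200
Step 4: max=798781/129600, min=322597/54000, spread=122741/648000
Step 5: max=158606897/25920000, min=431879/72000, spread=3130457/25920000
Step 6: max=2848547029/466560000, min=292632637/48600000, spread=196368569/2332800000
Step 7: max=170450870063/27993600000, min=14067899849/2332800000, spread=523543/8957952
Step 8: max=10214980378861/1679616000000, min=140917568413/23328000000, spread=4410589/107495424

Answer: 2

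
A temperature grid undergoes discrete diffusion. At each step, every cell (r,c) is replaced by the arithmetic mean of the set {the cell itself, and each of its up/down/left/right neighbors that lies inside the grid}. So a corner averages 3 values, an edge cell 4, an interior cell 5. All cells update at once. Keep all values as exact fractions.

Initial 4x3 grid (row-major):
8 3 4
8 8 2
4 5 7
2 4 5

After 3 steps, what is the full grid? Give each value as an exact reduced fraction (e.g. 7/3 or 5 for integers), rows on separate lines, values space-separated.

After step 1:
  19/3 23/4 3
  7 26/5 21/4
  19/4 28/5 19/4
  10/3 4 16/3
After step 2:
  229/36 1217/240 14/3
  1397/240 144/25 91/20
  1241/240 243/50 157/30
  145/36 137/30 169/36
After step 3:
  6211/1080 78691/14400 381/80
  41603/7200 15637/3000 2021/400
  35783/7200 30709/6000 4351/900
  9911/2160 8167/1800 2609/540

Answer: 6211/1080 78691/14400 381/80
41603/7200 15637/3000 2021/400
35783/7200 30709/6000 4351/900
9911/2160 8167/1800 2609/540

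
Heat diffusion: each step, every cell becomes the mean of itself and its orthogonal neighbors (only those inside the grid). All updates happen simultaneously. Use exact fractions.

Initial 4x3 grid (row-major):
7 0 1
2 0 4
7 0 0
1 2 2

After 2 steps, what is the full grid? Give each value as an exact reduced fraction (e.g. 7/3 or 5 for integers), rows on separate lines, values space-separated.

After step 1:
  3 2 5/3
  4 6/5 5/4
  5/2 9/5 3/2
  10/3 5/4 4/3
After step 2:
  3 59/30 59/36
  107/40 41/20 337/240
  349/120 33/20 353/240
  85/36 463/240 49/36

Answer: 3 59/30 59/36
107/40 41/20 337/240
349/120 33/20 353/240
85/36 463/240 49/36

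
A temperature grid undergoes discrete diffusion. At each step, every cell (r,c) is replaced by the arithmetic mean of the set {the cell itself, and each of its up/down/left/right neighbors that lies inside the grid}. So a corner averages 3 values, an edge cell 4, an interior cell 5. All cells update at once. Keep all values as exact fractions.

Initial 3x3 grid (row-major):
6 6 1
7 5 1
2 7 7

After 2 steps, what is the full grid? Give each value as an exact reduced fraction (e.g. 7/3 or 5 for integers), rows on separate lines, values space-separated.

After step 1:
  19/3 9/2 8/3
  5 26/5 7/2
  16/3 21/4 5
After step 2:
  95/18 187/40 32/9
  82/15 469/100 491/120
  187/36 1247/240 55/12

Answer: 95/18 187/40 32/9
82/15 469/100 491/120
187/36 1247/240 55/12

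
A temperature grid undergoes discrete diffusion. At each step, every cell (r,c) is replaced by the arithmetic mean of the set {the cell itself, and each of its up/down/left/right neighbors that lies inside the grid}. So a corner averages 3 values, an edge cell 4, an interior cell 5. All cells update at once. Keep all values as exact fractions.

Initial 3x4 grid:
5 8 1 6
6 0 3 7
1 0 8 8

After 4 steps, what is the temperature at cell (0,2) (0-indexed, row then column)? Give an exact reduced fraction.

Step 1: cell (0,2) = 9/2
Step 2: cell (0,2) = 247/60
Step 3: cell (0,2) = 8143/1800
Step 4: cell (0,2) = 481127/108000
Full grid after step 4:
  62663/16200 445507/108000 481127/108000 79543/16200
  393437/108000 85619/22500 101869/22500 270341/54000
  6736/2025 201941/54000 30047/6750 82843/16200

Answer: 481127/108000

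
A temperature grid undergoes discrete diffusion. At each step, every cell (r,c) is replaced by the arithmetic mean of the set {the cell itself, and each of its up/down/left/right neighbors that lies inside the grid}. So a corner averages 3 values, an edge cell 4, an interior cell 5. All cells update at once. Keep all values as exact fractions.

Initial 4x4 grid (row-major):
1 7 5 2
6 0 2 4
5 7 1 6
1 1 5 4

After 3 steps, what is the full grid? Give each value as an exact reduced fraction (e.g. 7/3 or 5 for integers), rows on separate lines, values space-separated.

Answer: 1073/270 25591/7200 5339/1440 3737/1080
25621/7200 229/60 401/120 5351/1440
26789/7200 1226/375 3757/1000 2891/800
1727/540 25499/7200 8233/2400 1417/360

Derivation:
After step 1:
  14/3 13/4 4 11/3
  3 22/5 12/5 7/2
  19/4 14/5 21/5 15/4
  7/3 7/2 11/4 5
After step 2:
  131/36 979/240 799/240 67/18
  1009/240 317/100 37/10 799/240
  773/240 393/100 159/50 329/80
  127/36 683/240 309/80 23/6
After step 3:
  1073/270 25591/7200 5339/1440 3737/1080
  25621/7200 229/60 401/120 5351/1440
  26789/7200 1226/375 3757/1000 2891/800
  1727/540 25499/7200 8233/2400 1417/360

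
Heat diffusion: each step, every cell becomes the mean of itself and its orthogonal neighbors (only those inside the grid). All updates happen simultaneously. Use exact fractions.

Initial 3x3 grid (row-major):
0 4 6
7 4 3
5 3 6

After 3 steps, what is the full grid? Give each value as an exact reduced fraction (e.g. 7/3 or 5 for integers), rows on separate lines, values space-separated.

After step 1:
  11/3 7/2 13/3
  4 21/5 19/4
  5 9/2 4
After step 2:
  67/18 157/40 151/36
  253/60 419/100 1037/240
  9/2 177/40 53/12
After step 3:
  4271/1080 9619/2400 8957/2160
  7483/1800 8431/2000 61639/14400
  1577/360 10519/2400 351/80

Answer: 4271/1080 9619/2400 8957/2160
7483/1800 8431/2000 61639/14400
1577/360 10519/2400 351/80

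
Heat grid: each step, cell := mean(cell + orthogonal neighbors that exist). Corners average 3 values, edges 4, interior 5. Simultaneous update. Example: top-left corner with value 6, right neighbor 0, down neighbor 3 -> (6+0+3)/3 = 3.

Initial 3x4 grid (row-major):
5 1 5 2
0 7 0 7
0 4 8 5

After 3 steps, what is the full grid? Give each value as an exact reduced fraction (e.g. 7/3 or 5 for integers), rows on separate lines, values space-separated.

After step 1:
  2 9/2 2 14/3
  3 12/5 27/5 7/2
  4/3 19/4 17/4 20/3
After step 2:
  19/6 109/40 497/120 61/18
  131/60 401/100 351/100 607/120
  109/36 191/60 79/15 173/36
After step 3:
  323/120 4213/1200 12389/3600 1133/270
  11149/3600 9367/3000 1649/375 30173/7200
  1511/540 13939/3600 15089/3600 5447/1080

Answer: 323/120 4213/1200 12389/3600 1133/270
11149/3600 9367/3000 1649/375 30173/7200
1511/540 13939/3600 15089/3600 5447/1080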